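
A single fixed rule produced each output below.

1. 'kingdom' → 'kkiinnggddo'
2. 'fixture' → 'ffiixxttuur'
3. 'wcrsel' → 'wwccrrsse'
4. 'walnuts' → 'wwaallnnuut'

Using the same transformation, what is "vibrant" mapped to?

The rule is to double every character, then delete the last 3 characters.
Working it through for "vibrant": intermediate "vviibbrraanntt", final "vviibbrraan".

vviibbrraan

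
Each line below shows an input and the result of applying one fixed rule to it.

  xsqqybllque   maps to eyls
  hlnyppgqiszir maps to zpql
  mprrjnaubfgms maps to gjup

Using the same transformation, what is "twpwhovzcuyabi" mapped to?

ihzyw

Looking at the pairs, the operation is to keep one character in every 3, starting at position 2 (positions 2nd, 5th, 8th, ...), then swap the first and last characters.
"twpwhovzcuyabi" → "whzyi" → "ihzyw".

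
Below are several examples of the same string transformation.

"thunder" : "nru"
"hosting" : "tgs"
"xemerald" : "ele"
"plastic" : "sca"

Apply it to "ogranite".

atg

What's happening: move the first 3 characters to the end (rotate left by 3), then keep one character in every 3, starting at position 1 (positions 1st, 4th, 7th, ...).
Applying both steps to "ogranite": "aniteogr", then "atg".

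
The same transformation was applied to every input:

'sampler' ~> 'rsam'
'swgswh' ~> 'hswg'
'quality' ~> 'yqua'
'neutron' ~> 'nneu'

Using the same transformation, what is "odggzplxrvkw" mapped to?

wodg

The transformation: move the last character to the front, then keep only the first 4 characters.
For "odggzplxrvkw" the result is "wodg".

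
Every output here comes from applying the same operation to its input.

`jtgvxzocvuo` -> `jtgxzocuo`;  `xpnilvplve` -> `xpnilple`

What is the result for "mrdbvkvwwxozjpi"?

mrdbkwwxozjpi

The pattern: remove every "v".
For "mrdbvkvwwxozjpi" the result is "mrdbkwwxozjpi".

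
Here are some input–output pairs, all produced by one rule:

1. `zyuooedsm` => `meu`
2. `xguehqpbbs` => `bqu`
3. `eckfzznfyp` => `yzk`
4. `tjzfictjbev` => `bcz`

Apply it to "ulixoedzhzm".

hei

Each output is the input with this applied: keep one character in every 3, starting at position 3 (positions 3rd, 6th, 9th, ...), then reverse the string.
Applying both steps to "ulixoedzhzm": "ieh", then "hei".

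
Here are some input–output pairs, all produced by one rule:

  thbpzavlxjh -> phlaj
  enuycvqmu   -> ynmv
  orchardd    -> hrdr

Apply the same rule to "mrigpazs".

Looking at the pairs, the operation is to keep every other character starting from the second (positions 2nd, 4th, 6th, ...), then swap each adjacent pair of characters (1↔2, 3↔4, ...).
On "mrigpazs": the first step gives "rgas", and the second then gives "grsa".

grsa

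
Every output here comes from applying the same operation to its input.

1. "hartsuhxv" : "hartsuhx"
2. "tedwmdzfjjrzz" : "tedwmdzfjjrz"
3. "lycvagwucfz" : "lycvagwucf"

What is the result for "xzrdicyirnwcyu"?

xzrdicyirnwcy

The transformation: delete the last character.
Doing the same to "xzrdicyirnwcyu": "xzrdicyirnwcy".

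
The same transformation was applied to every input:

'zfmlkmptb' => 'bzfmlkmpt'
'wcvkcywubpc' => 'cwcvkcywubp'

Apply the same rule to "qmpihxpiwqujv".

vqmpihxpiwquj

Each output is the input with this applied: move the last character to the front.
Applying that to "qmpihxpiwqujv" gives "vqmpihxpiwquj".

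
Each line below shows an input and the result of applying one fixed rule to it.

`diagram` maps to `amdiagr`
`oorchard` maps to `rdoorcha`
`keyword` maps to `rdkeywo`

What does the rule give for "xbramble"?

lexbramb

Looking at the pairs, the operation is to move the last 2 characters to the front (rotate right by 2).
On "xbramble" that produces "lexbramb".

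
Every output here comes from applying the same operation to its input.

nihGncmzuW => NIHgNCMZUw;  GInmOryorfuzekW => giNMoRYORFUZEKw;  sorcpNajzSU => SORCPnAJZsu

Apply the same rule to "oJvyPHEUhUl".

Each output is the input with this applied: flip the case of every letter.
For "oJvyPHEUhUl" the result is "OjVYpheuHuL".

OjVYpheuHuL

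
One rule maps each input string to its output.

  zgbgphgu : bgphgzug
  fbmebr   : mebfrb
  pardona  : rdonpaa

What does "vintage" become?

ntagvei

The pattern: swap the first and last characters, then move the first 2 characters to the end (rotate left by 2).
For "vintage", step one produces "eintagv"; step two turns that into "ntagvei".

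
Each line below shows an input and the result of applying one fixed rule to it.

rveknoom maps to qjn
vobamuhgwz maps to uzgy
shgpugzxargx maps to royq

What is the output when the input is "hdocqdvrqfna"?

The rule is to shift every letter 1 place backward in the alphabet (wrapping around), then keep one character in every 3, starting at position 1 (positions 1st, 4th, 7th, ...).
On "hdocqdvrqfna": the first step gives "gcnbpcuqpemz", and the second then gives "gbue".

gbue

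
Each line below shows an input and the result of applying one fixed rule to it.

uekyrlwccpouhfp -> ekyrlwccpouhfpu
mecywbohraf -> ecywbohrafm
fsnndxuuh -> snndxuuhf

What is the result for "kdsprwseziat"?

The rule is to move the first character to the end.
So "kdsprwseziat" becomes "dsprwseziatk".

dsprwseziatk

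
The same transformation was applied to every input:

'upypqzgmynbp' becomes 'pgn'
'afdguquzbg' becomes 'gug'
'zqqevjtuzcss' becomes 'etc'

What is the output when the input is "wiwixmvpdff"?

The transformation: delete the first 3 characters, then keep one character in every 3, starting at position 1 (positions 1st, 4th, 7th, ...).
On "wiwixmvpdff": the first step gives "ixmvpdff", and the second then gives "ivf".

ivf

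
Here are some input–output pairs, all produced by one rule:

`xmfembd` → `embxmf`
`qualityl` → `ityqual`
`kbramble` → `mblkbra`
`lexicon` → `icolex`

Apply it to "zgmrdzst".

dzszgmr

The rule is to delete the last character, then move the last 3 characters to the front (rotate right by 3).
On "zgmrdzst": the first step gives "zgmrdzs", and the second then gives "dzszgmr".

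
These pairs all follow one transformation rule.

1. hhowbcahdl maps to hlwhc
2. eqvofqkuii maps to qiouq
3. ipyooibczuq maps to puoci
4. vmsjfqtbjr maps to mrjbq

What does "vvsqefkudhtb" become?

vbqhfu

What's happening: keep every other character starting from the second (positions 2nd, 4th, 6th, ...), then take characters alternately from the front and the back (1st, last, 2nd, 2nd-last, ...).
On "vvsqefkudhtb": the first step gives "vqfuhb", and the second then gives "vbqhfu".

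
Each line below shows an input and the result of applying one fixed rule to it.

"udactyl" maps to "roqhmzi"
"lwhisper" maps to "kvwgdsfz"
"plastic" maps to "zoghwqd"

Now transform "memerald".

Rule — shift every letter 12 places backward in the alphabet (wrapping around), then move the first character to the end.
On "memerald": the first step gives "asasfozr", and the second then gives "sasfozra".
(Check on "plastic": → "dzoghwq" → "zoghwqd" ✓)

sasfozra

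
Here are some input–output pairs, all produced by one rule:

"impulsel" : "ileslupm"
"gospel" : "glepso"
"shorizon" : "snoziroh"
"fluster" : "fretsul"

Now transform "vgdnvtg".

vgtvndg

Looking at the pairs, the operation is to move the first character to the end, then reverse the string.
On "vgdnvtg": the first step gives "gdnvtgv", and the second then gives "vgtvndg".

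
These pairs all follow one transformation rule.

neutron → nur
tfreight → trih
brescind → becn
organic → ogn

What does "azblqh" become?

abq

What's happening: move the last character to the front, then keep every other character starting from the second (positions 2nd, 4th, 6th, ...).
On "azblqh": the first step gives "hazblq", and the second then gives "abq".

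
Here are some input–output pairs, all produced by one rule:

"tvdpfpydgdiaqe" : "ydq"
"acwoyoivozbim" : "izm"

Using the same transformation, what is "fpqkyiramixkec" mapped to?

rie

The rule is to keep one character in every 3, starting at position 1 (positions 1st, 4th, 7th, ...), then keep only the last 3 characters.
Starting from "fpqkyiramixkec": after the first operation, "fkrie"; after the second, "rie".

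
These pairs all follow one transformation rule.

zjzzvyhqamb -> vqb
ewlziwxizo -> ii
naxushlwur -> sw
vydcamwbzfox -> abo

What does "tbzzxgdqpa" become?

The rule is to delete the first 3 characters, then keep one character in every 3, starting at position 2 (positions 2nd, 5th, 8th, ...).
Starting from "tbzzxgdqpa": after the first operation, "zxgdqpa"; after the second, "xq".
(Check on "zjzzvyhqamb": → "zvyhqamb" → "vqb" ✓)

xq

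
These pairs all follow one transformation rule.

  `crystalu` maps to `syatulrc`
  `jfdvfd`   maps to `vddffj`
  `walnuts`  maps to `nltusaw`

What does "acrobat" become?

Each output is the input with this applied: swap each adjacent pair of characters (1↔2, 3↔4, ...), then move the first 2 characters to the end (rotate left by 2).
"acrobat" → "caorabt" → "orabtca".

orabtca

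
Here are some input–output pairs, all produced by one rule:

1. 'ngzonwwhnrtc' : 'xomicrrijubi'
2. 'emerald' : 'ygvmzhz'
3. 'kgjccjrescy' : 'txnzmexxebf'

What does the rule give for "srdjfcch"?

cxxaeymn

Rule — reverse the string, then shift every letter 5 places backward in the alphabet (wrapping around).
Starting from "srdjfcch": after the first operation, "hccfjdrs"; after the second, "cxxaeymn".
(Check on "kgjccjrescy": → "ycserjccjgk" → "txnzmexxebf" ✓)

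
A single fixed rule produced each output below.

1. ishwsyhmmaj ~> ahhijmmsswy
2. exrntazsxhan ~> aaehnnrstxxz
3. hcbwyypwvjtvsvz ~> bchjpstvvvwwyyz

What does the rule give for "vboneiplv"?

beilnopvv

The rule is to sort the characters into alphabetical order.
For "vboneiplv" the result is "beilnopvv".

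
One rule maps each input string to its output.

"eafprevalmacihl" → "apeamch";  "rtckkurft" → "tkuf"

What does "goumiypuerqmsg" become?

omyurmg

The rule is to keep every other character starting from the second (positions 2nd, 4th, 6th, ...).
Doing the same to "goumiypuerqmsg": "omyurmg".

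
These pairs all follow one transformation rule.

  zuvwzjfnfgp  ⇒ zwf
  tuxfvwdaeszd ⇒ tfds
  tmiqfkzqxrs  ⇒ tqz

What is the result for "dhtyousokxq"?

dys

What's happening: delete the last 2 characters, then keep one character in every 3, starting at position 1 (positions 1st, 4th, 7th, ...).
On "dhtyousokxq": the first step gives "dhtyousok", and the second then gives "dys".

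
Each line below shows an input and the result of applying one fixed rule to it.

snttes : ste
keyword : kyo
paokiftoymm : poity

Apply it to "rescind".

The pattern: swap each adjacent pair of characters (1↔2, 3↔4, ...), then keep every other character starting from the second (positions 2nd, 4th, 6th, ...).
So "rescind" becomes "rsi".

rsi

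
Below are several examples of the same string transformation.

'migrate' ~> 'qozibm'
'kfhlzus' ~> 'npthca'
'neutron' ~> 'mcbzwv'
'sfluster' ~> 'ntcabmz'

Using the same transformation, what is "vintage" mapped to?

qvbiom

The transformation: shift every letter 8 places forward in the alphabet (wrapping around), then delete the first character.
For "vintage", step one produces "dqvbiom"; step two turns that into "qvbiom".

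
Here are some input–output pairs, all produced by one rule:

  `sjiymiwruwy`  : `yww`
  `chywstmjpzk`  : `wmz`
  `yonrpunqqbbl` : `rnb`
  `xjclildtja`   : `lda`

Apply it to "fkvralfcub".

rfb

What's happening: delete the first 3 characters, then keep one character in every 3, starting at position 1 (positions 1st, 4th, 7th, ...).
Applying both steps to "fkvralfcub": "ralfcub", then "rfb".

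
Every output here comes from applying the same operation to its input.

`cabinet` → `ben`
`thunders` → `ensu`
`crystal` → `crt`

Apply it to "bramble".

bem

Each output is the input with this applied: sort the characters into alphabetical order, then keep every other character starting from the second (positions 2nd, 4th, 6th, ...).
Applying both steps to "bramble": "abbelmr", then "bem".
(Check on "cabinet": → "abceint" → "ben" ✓)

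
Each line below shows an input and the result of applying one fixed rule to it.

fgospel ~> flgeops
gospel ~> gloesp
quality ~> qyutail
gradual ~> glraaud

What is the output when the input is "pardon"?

pnaord

Each output is the input with this applied: take characters alternately from the front and the back (1st, last, 2nd, 2nd-last, ...).
"pardon" → "pnaord".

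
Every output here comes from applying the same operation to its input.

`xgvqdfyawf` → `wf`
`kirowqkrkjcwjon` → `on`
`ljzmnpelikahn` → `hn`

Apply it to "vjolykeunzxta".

The rule is to keep only the last 2 characters.
"vjolykeunzxta" → "ta".

ta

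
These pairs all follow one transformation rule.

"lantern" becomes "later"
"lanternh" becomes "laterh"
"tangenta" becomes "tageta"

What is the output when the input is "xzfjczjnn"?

The transformation: remove every "n".
"xzfjczjnn" → "xzfjczj".

xzfjczj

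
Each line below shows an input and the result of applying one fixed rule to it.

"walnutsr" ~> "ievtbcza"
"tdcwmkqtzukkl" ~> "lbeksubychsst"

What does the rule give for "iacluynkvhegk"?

Each output is the input with this applied: shift every letter 8 places forward in the alphabet (wrapping around), then swap each adjacent pair of characters (1↔2, 3↔4, ...).
For "iacluynkvhegk", step one produces "qiktcgvsdpmos"; step two turns that into "iqtkgcsvpdoms".

iqtkgcsvpdoms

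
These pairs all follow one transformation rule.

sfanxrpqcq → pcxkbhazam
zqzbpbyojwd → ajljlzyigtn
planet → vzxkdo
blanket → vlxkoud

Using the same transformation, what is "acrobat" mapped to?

mkybkld

Rule — shift every letter 10 places forward in the alphabet (wrapping around), then swap each adjacent pair of characters (1↔2, 3↔4, ...).
Applying both steps to "acrobat": "kmbylkd", then "mkybkld".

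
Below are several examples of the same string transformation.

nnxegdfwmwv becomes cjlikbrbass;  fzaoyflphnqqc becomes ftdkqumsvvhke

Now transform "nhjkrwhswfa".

What's happening: shift every letter 5 places forward in the alphabet (wrapping around), then move the first 2 characters to the end (rotate left by 2).
Working it through for "nhjkrwhswfa": intermediate "smopwbmxbkf", final "opwbmxbkfsm".
(Check on "fzaoyflphnqqc": → "keftdkqumsvvh" → "ftdkqumsvvhke" ✓)

opwbmxbkfsm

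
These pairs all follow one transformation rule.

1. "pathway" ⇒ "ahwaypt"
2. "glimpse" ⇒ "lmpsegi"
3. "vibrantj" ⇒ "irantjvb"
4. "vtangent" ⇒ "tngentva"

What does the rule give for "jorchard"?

Each output is the input with this applied: move the first 2 characters to the end (rotate left by 2), then swap the first and last characters.
Starting from "jorchard": after the first operation, "rchardjo"; after the second, "ochardjr".
(Check on "pathway": → "thwaypa" → "ahwaypt" ✓)

ochardjr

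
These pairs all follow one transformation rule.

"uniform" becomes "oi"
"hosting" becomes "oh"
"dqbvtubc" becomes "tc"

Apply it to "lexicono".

The rule is to sort the characters into reverse alphabetical order, then keep one character in every 3, starting at position 3 (positions 3rd, 6th, 9th, ...).
Applying both steps to "lexicono": "xoonliec", then "oi".

oi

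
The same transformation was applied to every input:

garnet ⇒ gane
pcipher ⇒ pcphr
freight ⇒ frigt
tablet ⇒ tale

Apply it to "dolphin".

dophn

In each case the input is transformed by: double every character, then keep one character in every 3, starting at position 1 (positions 1st, 4th, 7th, ...).
For "dolphin", step one produces "ddoollpphhiinn"; step two turns that into "dophn".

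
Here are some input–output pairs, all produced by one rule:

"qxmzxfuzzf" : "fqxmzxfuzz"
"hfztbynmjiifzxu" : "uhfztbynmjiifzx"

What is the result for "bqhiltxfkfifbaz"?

Rule — move the last character to the front.
For "bqhiltxfkfifbaz" the result is "zbqhiltxfkfifba".

zbqhiltxfkfifba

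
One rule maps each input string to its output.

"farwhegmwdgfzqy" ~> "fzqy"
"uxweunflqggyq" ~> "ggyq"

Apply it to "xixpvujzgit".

The pattern: keep only the last 4 characters.
"xixpvujzgit" → "zgit".

zgit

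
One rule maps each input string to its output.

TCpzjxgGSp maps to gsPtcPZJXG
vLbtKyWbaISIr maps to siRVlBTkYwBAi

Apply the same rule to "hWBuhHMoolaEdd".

eDDHwbUHhmOOLA

What's happening: flip the case of every letter, then move the last 3 characters to the front (rotate right by 3).
Starting from "hWBuhHMoolaEdd": after the first operation, "HwbUHhmOOLAeDD"; after the second, "eDDHwbUHhmOOLA".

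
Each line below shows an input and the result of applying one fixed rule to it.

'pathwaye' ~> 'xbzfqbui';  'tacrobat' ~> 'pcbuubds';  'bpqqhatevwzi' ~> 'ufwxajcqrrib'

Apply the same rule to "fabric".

sjdgbc

The pattern: shift every letter 1 place forward in the alphabet (wrapping around), then swap the front and back halves of the string.
Starting from "fabric": after the first operation, "gbcsjd"; after the second, "sjdgbc".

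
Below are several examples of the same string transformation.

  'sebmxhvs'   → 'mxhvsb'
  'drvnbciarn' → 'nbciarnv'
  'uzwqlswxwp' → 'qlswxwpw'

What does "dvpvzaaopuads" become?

vzaaopuadsp

Each output is the input with this applied: delete the first 2 characters, then move the first character to the end.
On "dvpvzaaopuads": the first step gives "pvzaaopuads", and the second then gives "vzaaopuadsp".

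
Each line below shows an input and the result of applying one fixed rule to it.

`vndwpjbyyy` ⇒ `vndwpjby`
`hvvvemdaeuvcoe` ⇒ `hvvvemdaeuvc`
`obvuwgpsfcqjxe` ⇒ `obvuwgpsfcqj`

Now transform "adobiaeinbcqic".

In each case the input is transformed by: delete the last 2 characters.
Applying that to "adobiaeinbcqic" gives "adobiaeinbcq".

adobiaeinbcq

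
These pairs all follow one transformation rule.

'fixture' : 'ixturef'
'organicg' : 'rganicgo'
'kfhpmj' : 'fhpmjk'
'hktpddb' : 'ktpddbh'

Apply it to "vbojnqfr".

bojnqfrv

The pattern: move the first character to the end.
Doing the same to "vbojnqfr": "bojnqfrv".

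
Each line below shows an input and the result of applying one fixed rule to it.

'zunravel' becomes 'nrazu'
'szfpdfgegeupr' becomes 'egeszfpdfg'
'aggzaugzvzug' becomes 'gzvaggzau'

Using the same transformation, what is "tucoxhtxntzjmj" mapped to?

The rule is to delete the last 3 characters, then move the last 3 characters to the front (rotate right by 3).
"tucoxhtxntzjmj" → "tucoxhtxntz" → "ntztucoxhtx".
(Check on "szfpdfgegeupr": → "szfpdfgege" → "egeszfpdfg" ✓)

ntztucoxhtx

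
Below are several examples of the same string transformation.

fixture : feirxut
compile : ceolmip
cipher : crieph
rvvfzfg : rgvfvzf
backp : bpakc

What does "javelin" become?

jnaivle

The transformation: take characters alternately from the front and the back (1st, last, 2nd, 2nd-last, ...).
So "javelin" becomes "jnaivle".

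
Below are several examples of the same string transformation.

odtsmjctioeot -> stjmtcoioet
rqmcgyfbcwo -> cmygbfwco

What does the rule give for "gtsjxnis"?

jsnxsi

The pattern: swap each adjacent pair of characters (1↔2, 3↔4, ...), then delete the first 2 characters.
Applying both steps to "gtsjxnis": "tgjsnxsi", then "jsnxsi".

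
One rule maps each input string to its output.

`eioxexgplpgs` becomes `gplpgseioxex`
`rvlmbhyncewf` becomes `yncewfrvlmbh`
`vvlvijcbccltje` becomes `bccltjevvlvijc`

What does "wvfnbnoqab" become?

Rule — swap the front and back halves of the string.
So "wvfnbnoqab" becomes "noqabwvfnb".

noqabwvfnb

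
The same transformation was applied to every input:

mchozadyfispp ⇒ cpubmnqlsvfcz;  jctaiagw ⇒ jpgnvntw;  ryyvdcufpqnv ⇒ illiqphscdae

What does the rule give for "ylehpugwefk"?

xyruchtjrsl

Rule — swap the first and last characters, then shift every letter 13 places forward in the alphabet (wrapping around) — i.e. ROT13.
"ylehpugwefk" → "klehpugwefy" → "xyruchtjrsl".
(Check on "mchozadyfispp": → "pchozadyfispm" → "cpubmnqlsvfcz" ✓)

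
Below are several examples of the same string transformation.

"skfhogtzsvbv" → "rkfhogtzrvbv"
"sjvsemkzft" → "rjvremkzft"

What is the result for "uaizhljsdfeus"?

The rule is to replace every "s" with "r".
Applying that to "uaizhljsdfeus" gives "uaizhljrdfeur".

uaizhljrdfeur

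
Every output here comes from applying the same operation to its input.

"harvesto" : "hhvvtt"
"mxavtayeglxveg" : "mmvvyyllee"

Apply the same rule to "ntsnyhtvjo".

nnnnttoo

The transformation: keep one character in every 3, starting at position 1 (positions 1st, 4th, 7th, ...), then double every character.
So "ntsnyhtvjo" becomes "nnnnttoo".
(Check on "mxavtayeglxveg": → "mvyle" → "mmvvyyllee" ✓)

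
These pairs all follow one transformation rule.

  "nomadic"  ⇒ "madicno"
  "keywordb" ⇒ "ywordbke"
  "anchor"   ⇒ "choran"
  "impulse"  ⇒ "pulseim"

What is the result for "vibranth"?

The rule is to move the first 2 characters to the end (rotate left by 2).
On "vibranth" that produces "branthvi".

branthvi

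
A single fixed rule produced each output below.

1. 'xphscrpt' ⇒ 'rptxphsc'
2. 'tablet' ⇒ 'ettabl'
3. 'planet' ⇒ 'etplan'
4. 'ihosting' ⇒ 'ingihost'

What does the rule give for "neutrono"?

The rule is to move the first character to the end, then swap the front and back halves of the string.
Applying both steps to "neutrono": "eutronon", then "ononeutr".

ononeutr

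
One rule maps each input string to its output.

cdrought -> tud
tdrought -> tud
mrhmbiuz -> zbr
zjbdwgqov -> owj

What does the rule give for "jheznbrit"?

The transformation: keep one character in every 3, starting at position 2 (positions 2nd, 5th, 8th, ...), then reverse the string.
Working it through for "jheznbrit": intermediate "hni", final "inh".

inh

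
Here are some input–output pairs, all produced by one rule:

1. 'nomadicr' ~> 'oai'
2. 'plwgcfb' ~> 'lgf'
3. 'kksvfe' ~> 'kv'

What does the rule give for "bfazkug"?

fzu

The rule is to delete the last character, then keep every other character starting from the second (positions 2nd, 4th, 6th, ...).
For "bfazkug", step one produces "bfazku"; step two turns that into "fzu".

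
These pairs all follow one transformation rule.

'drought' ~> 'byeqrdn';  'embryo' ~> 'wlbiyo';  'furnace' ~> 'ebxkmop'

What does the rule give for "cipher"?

Rule — move the first character to the end, then shift every letter 10 places forward in the alphabet (wrapping around).
Working it through for "cipher": intermediate "ipherc", final "szrobm".
(Check on "drought": → "roughtd" → "byeqrdn" ✓)

szrobm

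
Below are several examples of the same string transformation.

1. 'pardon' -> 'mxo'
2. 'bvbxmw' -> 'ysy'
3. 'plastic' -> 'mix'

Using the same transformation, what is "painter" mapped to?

The pattern: shift every letter 3 places backward in the alphabet (wrapping around), then keep only the first 3 characters.
Applying both steps to "painter": "mxfkqbo", then "mxf".

mxf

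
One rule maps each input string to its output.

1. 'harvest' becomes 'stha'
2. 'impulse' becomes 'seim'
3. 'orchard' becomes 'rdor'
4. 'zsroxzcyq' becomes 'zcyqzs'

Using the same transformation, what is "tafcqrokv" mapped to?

The transformation: move the first 2 characters to the end (rotate left by 2), then delete the first 3 characters.
Working it through for "tafcqrokv": intermediate "fcqrokvta", final "rokvta".

rokvta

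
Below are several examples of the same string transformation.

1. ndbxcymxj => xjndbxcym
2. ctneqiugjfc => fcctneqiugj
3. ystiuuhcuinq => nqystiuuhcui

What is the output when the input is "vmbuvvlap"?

The pattern: move the last 2 characters to the front (rotate right by 2).
Applying that to "vmbuvvlap" gives "apvmbuvvl".

apvmbuvvl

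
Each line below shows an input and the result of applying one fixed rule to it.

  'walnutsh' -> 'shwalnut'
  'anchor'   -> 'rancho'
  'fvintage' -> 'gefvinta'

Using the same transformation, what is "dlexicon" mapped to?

ondlexic

The pattern: move the first 2 characters to the end (rotate left by 2), then swap the front and back halves of the string.
On "dlexicon": the first step gives "exicondl", and the second then gives "ondlexic".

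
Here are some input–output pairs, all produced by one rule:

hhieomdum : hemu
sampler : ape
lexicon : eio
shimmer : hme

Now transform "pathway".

In each case the input is transformed by: keep every other character starting from the second (positions 2nd, 4th, 6th, ...).
For "pathway" the result is "aha".

aha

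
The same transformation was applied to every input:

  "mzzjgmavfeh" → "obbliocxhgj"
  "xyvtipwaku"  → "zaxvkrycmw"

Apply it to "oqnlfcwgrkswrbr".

qspnheyitmuytdt

In each case the input is transformed by: shift every letter 2 places forward in the alphabet (wrapping around).
Applying that to "oqnlfcwgrkswrbr" gives "qspnheyitmuytdt".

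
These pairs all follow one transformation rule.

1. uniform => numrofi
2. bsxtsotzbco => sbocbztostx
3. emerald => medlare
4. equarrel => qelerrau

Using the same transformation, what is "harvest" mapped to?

Rule — move the first 2 characters to the end (rotate left by 2), then reverse the string.
For "harvest", step one produces "rvestha"; step two turns that into "ahtsevr".

ahtsevr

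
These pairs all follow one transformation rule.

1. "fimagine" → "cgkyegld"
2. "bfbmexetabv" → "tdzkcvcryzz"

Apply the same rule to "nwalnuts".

The pattern: shift every letter 2 places backward in the alphabet (wrapping around), then swap the first and last characters.
Applying that to "nwalnuts" gives "quyjlsrl".

quyjlsrl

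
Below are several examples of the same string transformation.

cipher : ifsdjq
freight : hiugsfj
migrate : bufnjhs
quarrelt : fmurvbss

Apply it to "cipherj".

fskdjqi

The pattern: move the last 3 characters to the front (rotate right by 3), then shift every letter 1 place forward in the alphabet (wrapping around).
Working it through for "cipherj": intermediate "erjciph", final "fskdjqi".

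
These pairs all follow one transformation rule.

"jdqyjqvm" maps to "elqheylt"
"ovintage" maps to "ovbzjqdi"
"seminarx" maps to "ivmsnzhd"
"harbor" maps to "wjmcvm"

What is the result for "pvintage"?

ovbzkqdi

What's happening: swap the front and back halves of the string, then shift every letter 5 places backward in the alphabet (wrapping around).
For "pvintage", step one produces "tagepvin"; step two turns that into "ovbzkqdi".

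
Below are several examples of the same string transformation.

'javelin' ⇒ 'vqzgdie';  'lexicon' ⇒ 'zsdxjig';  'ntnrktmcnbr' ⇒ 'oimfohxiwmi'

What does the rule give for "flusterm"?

What's happening: move the first character to the end, then shift every letter 5 places backward in the alphabet (wrapping around).
Doing the same to "flusterm": "gpnozmha".

gpnozmha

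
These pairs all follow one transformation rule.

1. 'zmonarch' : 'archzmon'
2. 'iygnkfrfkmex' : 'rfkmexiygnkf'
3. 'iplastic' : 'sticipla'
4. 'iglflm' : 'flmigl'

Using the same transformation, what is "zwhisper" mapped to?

sperzwhi

Rule — swap the front and back halves of the string.
On "zwhisper" that produces "sperzwhi".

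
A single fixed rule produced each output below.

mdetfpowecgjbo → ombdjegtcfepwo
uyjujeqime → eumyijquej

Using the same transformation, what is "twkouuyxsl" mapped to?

ltswxkyouu

The rule is to reverse the string, then take characters alternately from the front and the back (1st, last, 2nd, 2nd-last, ...).
Doing the same to "twkouuyxsl": "ltswxkyouu".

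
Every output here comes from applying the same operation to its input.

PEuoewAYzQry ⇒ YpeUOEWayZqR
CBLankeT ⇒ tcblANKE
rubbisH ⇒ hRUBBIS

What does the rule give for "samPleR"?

The pattern: move the last character to the front, then flip the case of every letter.
Starting from "samPleR": after the first operation, "RsamPle"; after the second, "rSAMpLE".

rSAMpLE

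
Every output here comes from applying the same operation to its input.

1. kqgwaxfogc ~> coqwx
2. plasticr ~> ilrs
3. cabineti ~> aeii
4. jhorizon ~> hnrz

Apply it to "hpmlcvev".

Looking at the pairs, the operation is to keep every other character starting from the second (positions 2nd, 4th, 6th, ...), then sort the characters into alphabetical order.
Starting from "hpmlcvev": after the first operation, "plvv"; after the second, "lpvv".

lpvv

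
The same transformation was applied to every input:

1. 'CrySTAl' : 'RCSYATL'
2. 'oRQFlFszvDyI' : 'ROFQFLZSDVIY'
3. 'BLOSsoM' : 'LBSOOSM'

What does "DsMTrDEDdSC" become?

The transformation: swap each adjacent pair of characters (1↔2, 3↔4, ...), then convert every letter to uppercase.
On "DsMTrDEDdSC" that produces "SDTMDRDESDC".

SDTMDRDESDC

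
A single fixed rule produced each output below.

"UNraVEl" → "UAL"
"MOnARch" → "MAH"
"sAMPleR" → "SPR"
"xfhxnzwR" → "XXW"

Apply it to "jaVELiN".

JEN

The pattern: keep one character in every 3, starting at position 1 (positions 1st, 4th, 7th, ...), then convert every letter to uppercase.
"jaVELiN" → "jEN" → "JEN".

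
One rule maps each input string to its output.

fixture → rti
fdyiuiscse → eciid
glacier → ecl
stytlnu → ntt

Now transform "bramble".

The rule is to keep every other character starting from the second (positions 2nd, 4th, 6th, ...), then reverse the string.
Applying both steps to "bramble": "rml", then "lmr".

lmr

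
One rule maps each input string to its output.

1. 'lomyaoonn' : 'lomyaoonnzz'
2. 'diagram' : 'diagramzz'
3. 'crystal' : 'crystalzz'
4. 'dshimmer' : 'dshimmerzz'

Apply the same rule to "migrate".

The transformation: append "zz".
"migrate" → "migratezz".

migratezz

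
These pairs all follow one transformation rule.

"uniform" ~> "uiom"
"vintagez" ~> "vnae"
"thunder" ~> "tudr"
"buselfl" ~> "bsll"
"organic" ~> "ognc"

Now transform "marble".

The rule is to keep every other character starting from the first (positions 1st, 3rd, 5th, ...).
Applying that to "marble" gives "mrl".

mrl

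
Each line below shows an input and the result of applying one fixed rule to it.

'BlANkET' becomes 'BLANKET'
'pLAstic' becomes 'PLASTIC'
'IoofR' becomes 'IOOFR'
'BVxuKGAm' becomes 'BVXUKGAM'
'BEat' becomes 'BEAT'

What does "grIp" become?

GRIP

The rule is to convert every letter to uppercase.
So "grIp" becomes "GRIP".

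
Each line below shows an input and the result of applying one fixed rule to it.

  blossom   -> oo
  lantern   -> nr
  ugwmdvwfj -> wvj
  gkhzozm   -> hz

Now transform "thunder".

ue

What's happening: keep one character in every 3, starting at position 3 (positions 3rd, 6th, 9th, ...).
For "thunder" the result is "ue".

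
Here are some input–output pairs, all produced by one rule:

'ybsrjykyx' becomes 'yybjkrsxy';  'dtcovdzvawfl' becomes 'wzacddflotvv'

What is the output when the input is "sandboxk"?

sxabdkno

The pattern: sort the characters into alphabetical order, then move the last 2 characters to the front (rotate right by 2).
"sandboxk" → "sxabdkno".
(Check on "dtcovdzvawfl": → "acddflotvvwz" → "wzacddflotvv" ✓)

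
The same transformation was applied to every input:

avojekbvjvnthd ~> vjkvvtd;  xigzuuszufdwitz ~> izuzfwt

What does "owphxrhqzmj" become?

whrqm

In each case the input is transformed by: keep every other character starting from the second (positions 2nd, 4th, 6th, ...).
Applying that to "owphxrhqzmj" gives "whrqm".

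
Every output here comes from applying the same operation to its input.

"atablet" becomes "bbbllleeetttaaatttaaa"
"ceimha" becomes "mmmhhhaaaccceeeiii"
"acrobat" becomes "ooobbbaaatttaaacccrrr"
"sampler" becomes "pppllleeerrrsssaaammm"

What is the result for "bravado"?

The rule is to move the first 3 characters to the end (rotate left by 3), then repeat every character 3 times.
Applying that to "bravado" gives "vvvaaadddooobbbrrraaa".

vvvaaadddooobbbrrraaa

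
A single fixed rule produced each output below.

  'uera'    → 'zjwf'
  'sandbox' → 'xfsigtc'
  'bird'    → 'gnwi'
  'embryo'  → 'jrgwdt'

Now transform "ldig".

qinl

The rule is to shift every letter 5 places forward in the alphabet (wrapping around).
Doing the same to "ldig": "qinl".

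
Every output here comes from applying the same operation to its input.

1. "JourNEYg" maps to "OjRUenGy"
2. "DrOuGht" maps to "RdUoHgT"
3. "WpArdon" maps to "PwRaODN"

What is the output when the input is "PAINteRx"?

The pattern: swap each adjacent pair of characters (1↔2, 3↔4, ...), then flip the case of every letter.
Starting from "PAINteRx": after the first operation, "APNIetxR"; after the second, "apniETXr".

apniETXr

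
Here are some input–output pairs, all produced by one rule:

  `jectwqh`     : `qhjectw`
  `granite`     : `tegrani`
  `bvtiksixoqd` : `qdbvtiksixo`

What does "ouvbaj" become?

ajouvb

The pattern: move the last 2 characters to the front (rotate right by 2).
Applying that to "ouvbaj" gives "ajouvb".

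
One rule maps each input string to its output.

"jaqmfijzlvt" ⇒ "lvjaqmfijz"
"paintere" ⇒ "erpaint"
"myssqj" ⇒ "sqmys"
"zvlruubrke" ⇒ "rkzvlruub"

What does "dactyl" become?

Each output is the input with this applied: delete the last character, then move the last 2 characters to the front (rotate right by 2).
On "dactyl": the first step gives "dacty", and the second then gives "tydac".

tydac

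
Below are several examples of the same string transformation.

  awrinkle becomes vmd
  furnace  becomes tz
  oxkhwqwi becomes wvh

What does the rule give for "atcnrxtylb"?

Looking at the pairs, the operation is to keep one character in every 3, starting at position 2 (positions 2nd, 5th, 8th, ...), then shift every letter 1 place backward in the alphabet (wrapping around).
Doing the same to "atcnrxtylb": "sqx".

sqx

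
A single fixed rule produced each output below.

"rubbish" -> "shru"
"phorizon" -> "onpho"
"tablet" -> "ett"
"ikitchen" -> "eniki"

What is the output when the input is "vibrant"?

Looking at the pairs, the operation is to move the last 2 characters to the front (rotate right by 2), then delete the last 3 characters.
Working it through for "vibrant": intermediate "ntvibra", final "ntvi".

ntvi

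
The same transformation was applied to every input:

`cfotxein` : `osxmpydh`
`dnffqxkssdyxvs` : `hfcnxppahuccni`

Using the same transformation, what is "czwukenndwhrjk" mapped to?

The rule is to shift every letter 10 places forward in the alphabet (wrapping around), then move the last 3 characters to the front (rotate right by 3).
Applying both steps to "czwukenndwhrjk": "mjgeuoxxngrbtu", then "btumjgeuoxxngr".

btumjgeuoxxngr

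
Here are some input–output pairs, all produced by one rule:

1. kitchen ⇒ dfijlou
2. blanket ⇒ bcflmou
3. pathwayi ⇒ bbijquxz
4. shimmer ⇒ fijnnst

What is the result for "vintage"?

bfhjouw

The rule is to shift every letter 1 place forward in the alphabet (wrapping around), then sort the characters into alphabetical order.
"vintage" → "wjoubhf" → "bfhjouw".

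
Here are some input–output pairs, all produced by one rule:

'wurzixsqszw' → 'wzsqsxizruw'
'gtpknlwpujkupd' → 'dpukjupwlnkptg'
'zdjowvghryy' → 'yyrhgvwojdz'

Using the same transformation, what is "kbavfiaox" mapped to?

Rule — reverse the string.
So "kbavfiaox" becomes "xoaifvabk".

xoaifvabk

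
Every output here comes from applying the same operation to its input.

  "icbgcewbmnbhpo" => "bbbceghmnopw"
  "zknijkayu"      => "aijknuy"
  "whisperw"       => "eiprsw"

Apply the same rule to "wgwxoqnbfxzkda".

abdfknoqwxxz

Rule — delete the first 2 characters, then sort the characters into alphabetical order.
For "wgwxoqnbfxzkda" the result is "abdfknoqwxxz".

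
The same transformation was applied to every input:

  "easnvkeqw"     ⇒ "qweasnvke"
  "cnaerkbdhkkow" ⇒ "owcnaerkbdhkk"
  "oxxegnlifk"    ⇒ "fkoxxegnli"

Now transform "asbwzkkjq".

In each case the input is transformed by: move the last 2 characters to the front (rotate right by 2).
Doing the same to "asbwzkkjq": "jqasbwzkk".

jqasbwzkk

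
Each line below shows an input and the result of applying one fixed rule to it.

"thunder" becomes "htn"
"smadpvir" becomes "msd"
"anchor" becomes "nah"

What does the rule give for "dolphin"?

The transformation: swap each adjacent pair of characters (1↔2, 3↔4, ...), then keep only the first 3 characters.
"dolphin" → "odplihn" → "odp".

odp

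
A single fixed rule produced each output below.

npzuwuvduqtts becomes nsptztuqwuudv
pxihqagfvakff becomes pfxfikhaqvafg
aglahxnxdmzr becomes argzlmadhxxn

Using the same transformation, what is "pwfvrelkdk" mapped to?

pkwdfkvlre

In each case the input is transformed by: take characters alternately from the front and the back (1st, last, 2nd, 2nd-last, ...).
Doing the same to "pwfvrelkdk": "pkwdfkvlre".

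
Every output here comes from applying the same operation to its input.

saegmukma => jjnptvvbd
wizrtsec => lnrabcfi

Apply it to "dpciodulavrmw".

What's happening: sort the characters into alphabetical order, then shift every letter 9 places forward in the alphabet (wrapping around).
"dpciodulavrmw" → "acddilmopruvw" → "jlmmruvxyadef".

jlmmruvxyadef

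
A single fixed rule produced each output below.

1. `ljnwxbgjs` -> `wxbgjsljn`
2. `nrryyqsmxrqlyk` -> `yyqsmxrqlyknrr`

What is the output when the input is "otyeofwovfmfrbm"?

The rule is to move the first 3 characters to the end (rotate left by 3).
So "otyeofwovfmfrbm" becomes "eofwovfmfrbmoty".

eofwovfmfrbmoty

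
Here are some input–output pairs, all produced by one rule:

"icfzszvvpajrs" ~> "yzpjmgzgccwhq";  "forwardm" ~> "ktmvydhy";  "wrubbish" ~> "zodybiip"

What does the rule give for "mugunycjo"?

The transformation: move the last 2 characters to the front (rotate right by 2), then shift every letter 7 places forward in the alphabet (wrapping around).
On "mugunycjo" that produces "qvtbnbufj".
(Check on "forwardm": → "dmforwar" → "ktmvydhy" ✓)

qvtbnbufj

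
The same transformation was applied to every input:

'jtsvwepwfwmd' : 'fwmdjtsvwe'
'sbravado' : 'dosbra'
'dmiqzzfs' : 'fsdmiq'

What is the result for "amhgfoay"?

Each output is the input with this applied: swap the front and back halves of the string, then delete the first 2 characters.
"amhgfoay" → "foayamhg" → "ayamhg".
(Check on "dmiqzzfs": → "zzfsdmiq" → "fsdmiq" ✓)

ayamhg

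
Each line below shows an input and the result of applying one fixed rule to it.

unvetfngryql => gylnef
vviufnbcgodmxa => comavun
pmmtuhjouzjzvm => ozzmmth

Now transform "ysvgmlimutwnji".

Rule — keep every other character starting from the second (positions 2nd, 4th, 6th, ...), then move the first 3 characters to the end (rotate left by 3).
Applying both steps to "ysvgmlimutwnji": "sglmtni", then "mtnisgl".

mtnisgl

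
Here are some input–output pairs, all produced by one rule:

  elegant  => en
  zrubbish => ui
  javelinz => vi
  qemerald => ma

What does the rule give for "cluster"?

Looking at the pairs, the operation is to keep one character in every 3, starting at position 3 (positions 3rd, 6th, 9th, ...).
Doing the same to "cluster": "ue".

ue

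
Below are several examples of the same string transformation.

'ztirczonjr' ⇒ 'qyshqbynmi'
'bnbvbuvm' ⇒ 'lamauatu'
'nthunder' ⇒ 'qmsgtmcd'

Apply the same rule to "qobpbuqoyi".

hpnaoatpnx

The pattern: shift every letter 1 place backward in the alphabet (wrapping around), then move the last character to the front.
Doing the same to "qobpbuqoyi": "hpnaoatpnx".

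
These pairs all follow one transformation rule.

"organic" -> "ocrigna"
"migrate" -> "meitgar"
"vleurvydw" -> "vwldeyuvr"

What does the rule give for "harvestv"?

hvatrsve

The pattern: take characters alternately from the front and the back (1st, last, 2nd, 2nd-last, ...).
Applying that to "harvestv" gives "hvatrsve".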